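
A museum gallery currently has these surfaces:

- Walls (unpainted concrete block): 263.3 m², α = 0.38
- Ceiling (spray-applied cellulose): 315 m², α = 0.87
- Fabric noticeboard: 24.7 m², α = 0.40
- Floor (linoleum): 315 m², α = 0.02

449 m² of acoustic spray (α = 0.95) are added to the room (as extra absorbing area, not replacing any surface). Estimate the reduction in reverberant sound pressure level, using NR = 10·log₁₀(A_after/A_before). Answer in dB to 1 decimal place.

Summing Sᵢαᵢ: 100.054 + 274.050 + 9.880 + 6.300 → A_before = 390.284 sabins.
Treatment contributes 449·0.95 = 426.550 sabins.
A_after = 390.284 + 426.550 = 816.834 sabins.
Reduction = 10 log₁₀(A_after/A_before) = 10 log₁₀(2.0929) = 3.2 dB.

3.2 dB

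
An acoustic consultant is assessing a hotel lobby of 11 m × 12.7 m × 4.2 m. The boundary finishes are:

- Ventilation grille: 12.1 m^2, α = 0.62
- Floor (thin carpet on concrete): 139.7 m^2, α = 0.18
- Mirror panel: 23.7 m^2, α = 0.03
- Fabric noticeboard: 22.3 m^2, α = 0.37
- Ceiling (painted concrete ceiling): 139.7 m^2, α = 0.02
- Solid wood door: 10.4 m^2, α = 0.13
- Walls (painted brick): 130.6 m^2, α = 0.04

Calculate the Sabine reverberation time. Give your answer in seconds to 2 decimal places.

Equivalent absorption area: A = 12.1×0.62 + 139.7×0.18 + 23.7×0.03 + 22.3×0.37 + 139.7×0.02 + 10.4×0.13 + 130.6×0.04 = 50.980 m^2.
Room volume: 586.74 m³.
RT60 = 0.161 · V / A = 0.161 × 586.74 / 50.980 = 1.85 s.

1.85 s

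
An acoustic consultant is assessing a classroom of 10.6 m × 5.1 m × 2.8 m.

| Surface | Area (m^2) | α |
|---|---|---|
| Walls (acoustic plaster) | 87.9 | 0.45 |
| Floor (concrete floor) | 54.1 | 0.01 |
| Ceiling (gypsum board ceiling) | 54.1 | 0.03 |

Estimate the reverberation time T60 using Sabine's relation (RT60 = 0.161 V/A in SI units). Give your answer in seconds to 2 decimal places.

0.58 sec

Equivalent absorption area: A = 87.9·0.45 + 54.1·0.01 + 54.1·0.03 = 41.719 m^2.
V = 10.6·5.1·2.8 = 151.368 m³.
Sabine: RT60 = 0.161 × 151.368 / 41.719 = 0.58 s.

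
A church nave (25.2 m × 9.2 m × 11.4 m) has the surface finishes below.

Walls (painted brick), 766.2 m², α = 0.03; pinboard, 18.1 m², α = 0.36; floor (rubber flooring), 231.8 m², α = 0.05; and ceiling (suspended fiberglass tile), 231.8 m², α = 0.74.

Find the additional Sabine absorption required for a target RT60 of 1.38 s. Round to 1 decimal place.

Equivalent absorption area: A₁ = 766.2×0.03 + 18.1×0.36 + 231.8×0.05 + 231.8×0.74 = 212.624 m².
V = 2642.976 m³. Required absorption A₂ = 0.161 × 2642.976 / 1.38 = 308.347 sabins.
Shortfall: 308.347 − 212.624 = 95.7 sabins.

95.7 sabins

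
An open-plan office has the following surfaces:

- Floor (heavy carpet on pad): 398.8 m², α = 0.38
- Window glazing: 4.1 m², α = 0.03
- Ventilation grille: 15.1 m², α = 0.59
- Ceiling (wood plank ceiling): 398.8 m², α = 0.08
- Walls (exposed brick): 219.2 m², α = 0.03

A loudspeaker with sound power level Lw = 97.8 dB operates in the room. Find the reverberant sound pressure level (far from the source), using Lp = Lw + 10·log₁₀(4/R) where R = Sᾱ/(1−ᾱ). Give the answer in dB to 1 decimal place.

A = 199.056 sabins; S = 1036.0 m².
ᾱ = 199.056/1036.0 = 0.1921; R = Sᾱ/(1−ᾱ) = 199.056/(1−0.1921) = 246.387 m².
Lp = 97.8 + 10·log₁₀(4/246.387) = 97.8 + (-17.90) = 79.9 dB.

79.9 dB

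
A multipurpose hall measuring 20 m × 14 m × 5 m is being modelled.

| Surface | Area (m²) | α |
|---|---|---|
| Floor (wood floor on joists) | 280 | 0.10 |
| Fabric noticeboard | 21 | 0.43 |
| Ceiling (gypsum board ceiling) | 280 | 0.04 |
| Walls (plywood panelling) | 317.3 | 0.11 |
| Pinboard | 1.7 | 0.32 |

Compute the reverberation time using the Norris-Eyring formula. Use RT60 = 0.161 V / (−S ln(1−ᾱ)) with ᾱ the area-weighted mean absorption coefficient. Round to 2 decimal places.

Total surface area S = 280 + 21 + 280 + 317.3 + 1.7 = 900.0 m².
Σ(Sᵢαᵢ) = 280·0.10 + 21·0.43 + 280·0.04 + 317.3·0.11 + 1.7·0.32 = 83.677.
ᾱ = 83.677 / 900.0 = 0.0930.
Eyring denominator: −S ln(1−ᾱ) = 87.852.
V = 20 × 14 × 5 = 1400 m³.
RT60 = 0.161 × 1400 / 87.852 = 2.57 s.

2.57 sec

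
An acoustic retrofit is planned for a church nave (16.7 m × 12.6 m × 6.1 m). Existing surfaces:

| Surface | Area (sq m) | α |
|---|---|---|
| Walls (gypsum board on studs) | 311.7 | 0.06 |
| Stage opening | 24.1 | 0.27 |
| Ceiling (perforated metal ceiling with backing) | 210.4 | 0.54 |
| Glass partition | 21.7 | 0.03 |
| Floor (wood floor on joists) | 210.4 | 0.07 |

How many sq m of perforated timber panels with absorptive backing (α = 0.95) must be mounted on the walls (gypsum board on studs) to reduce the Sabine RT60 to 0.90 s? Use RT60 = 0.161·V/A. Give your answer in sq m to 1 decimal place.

Summing Sᵢαᵢ: 18.702 + 6.507 + 113.616 + 0.651 + 14.728 → A₁ = 154.204 sabins.
Required A₂ = 0.161·1283.562/0.90 = 229.615 sabins.
Absorption to add: 229.615 − 154.204 = 75.411 sabins.
Net gain per sq m: Δα = 0.95 − 0.06 = 0.89.
Area = ΔA/Δα = 75.411/0.89 = 84.7 sq m.

84.7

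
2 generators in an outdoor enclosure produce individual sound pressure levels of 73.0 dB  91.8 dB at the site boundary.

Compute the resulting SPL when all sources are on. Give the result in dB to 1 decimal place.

Σ 10^(Lᵢ/10) = 1.534e+09.
L_total = 10·log₁₀(1.534e+09) = 91.9 dB.

91.9 dB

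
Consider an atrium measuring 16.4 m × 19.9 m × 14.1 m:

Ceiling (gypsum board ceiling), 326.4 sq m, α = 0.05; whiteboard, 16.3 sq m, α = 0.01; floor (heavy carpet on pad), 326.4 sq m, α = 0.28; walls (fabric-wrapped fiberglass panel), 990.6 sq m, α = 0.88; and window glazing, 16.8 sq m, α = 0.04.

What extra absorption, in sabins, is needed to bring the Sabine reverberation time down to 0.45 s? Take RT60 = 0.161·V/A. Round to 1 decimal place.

666.1 sabins

Equivalent absorption area: A₁ = 326.4*0.05 + 16.3*0.01 + 326.4*0.28 + 990.6*0.88 + 16.8*0.04 = 980.275 sq m.
Target A₂ = 0.161·4601.676/0.45 = 1646.377 sabins (V = 4601.676 m³).
Additional absorption ΔA = 1646.377 − 980.275 = 666.1 sabins.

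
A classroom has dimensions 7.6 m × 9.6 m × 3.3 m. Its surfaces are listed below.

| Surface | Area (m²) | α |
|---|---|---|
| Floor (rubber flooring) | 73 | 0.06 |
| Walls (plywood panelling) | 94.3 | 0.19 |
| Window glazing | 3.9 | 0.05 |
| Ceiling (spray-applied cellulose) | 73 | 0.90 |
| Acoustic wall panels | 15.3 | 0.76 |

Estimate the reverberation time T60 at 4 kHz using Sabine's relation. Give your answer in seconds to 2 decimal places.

0.39 s

Total absorption A = 73*0.06 + 94.3*0.19 + 3.9*0.05 + 73*0.90 + 15.3*0.76
  = 4.380 + 17.917 + 0.195 + 65.700 + 11.628 = 99.820 m² sabins.
Volume V = 7.6 × 9.6 × 3.3 = 240.768 m³.
Sabine: RT60 = 0.161 × 240.768 / 99.820 = 0.39 s.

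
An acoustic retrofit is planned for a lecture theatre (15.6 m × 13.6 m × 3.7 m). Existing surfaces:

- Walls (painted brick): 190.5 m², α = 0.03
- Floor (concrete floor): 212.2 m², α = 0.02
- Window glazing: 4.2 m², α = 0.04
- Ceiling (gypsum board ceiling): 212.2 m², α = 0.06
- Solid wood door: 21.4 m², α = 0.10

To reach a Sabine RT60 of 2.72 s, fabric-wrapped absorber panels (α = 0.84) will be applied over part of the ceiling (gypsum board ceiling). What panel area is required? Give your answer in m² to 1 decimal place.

27.5

Summing Sᵢαᵢ: 5.715 + 4.244 + 0.168 + 12.732 + 2.140 → A₁ = 24.999 sabins.
V = 784.992 m³. Target absorption A₂ = 0.161 × 784.992 / 2.72 = 46.465 sabins.
Absorption to add: 46.465 − 24.999 = 21.466 sabins.
Each m² of panel replacing the ceiling (gypsum board ceiling) adds (0.84 − 0.06) = 0.78 sabins.
Panel area = 21.466 / 0.78 = 27.5 m².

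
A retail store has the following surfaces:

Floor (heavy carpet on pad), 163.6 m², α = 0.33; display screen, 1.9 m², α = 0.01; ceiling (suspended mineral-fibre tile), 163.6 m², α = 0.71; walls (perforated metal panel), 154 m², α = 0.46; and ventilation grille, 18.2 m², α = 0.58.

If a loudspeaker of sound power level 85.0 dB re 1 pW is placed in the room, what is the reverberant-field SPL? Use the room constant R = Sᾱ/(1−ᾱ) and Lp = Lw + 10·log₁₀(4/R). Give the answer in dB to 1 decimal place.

64.0 dB

Σ(Sᵢαᵢ) = 163.6·0.33 + 1.9·0.01 + 163.6·0.71 + 154·0.46 + 18.2·0.58 = 251.559; total area S = 501.3 m².
ᾱ = 0.5018, so room constant R = A/(1−ᾱ) = 504.936 m².
Lp = Lw + 10 log₁₀(4/R) = 85.0 -21.01 = 64.0 dB.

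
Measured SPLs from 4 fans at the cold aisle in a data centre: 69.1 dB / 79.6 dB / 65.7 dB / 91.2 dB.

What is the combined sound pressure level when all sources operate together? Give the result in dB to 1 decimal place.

91.5 dB

Sum in the linear (power) domain: Σ 10^(Lᵢ/10) = 10^(69.1/10) + 10^(79.6/10) + 10^(65.7/10) + 10^(91.2/10) = 1.421e+09.
Combined level = 10 log₁₀(1.421e+09) = 91.5 dB.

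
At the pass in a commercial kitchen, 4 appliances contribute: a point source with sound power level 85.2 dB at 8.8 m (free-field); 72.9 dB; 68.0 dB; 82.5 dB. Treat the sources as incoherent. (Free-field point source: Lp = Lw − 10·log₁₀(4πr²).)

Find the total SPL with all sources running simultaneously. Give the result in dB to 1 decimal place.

Source at 8.8 m: Lp = 85.2 − 10·log₁₀(4π·8.8²) = 85.2 − 10·log₁₀(973.140) = 55.3 dB.
Sum in the linear (power) domain: Σ 10^(Lᵢ/10) = 10^(55.3/10) + 10^(72.9/10) + 10^(68.0/10) + 10^(82.5/10) = 2.04e+08.
Back to dB: 10·log₁₀ Σ = 83.1 dB.

83.1 dB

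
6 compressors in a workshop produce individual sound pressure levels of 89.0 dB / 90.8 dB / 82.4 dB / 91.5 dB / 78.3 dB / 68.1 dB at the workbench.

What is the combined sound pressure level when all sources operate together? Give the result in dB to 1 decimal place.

95.6 dB

Sum in the linear (power) domain: Σ 10^(Lᵢ/10) = 10^(89.0/10) + 10^(90.8/10) + 10^(82.4/10) + 10^(91.5/10) + 10^(78.3/10) + 10^(68.1/10) = 3.657e+09.
Back to dB: 10·log₁₀ Σ = 95.6 dB.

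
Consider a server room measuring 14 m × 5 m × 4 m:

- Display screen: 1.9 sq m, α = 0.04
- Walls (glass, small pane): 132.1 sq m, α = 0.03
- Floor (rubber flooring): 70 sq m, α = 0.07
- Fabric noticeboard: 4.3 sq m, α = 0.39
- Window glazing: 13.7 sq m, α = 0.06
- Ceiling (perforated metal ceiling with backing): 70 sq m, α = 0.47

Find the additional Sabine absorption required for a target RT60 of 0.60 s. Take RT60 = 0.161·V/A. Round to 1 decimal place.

30.8 sabins

Summing Sᵢαᵢ: 0.076 + 3.963 + 4.900 + 1.677 + 0.822 + 32.900 → A₁ = 44.338 sabins.
Target A₂ = 0.161·280/0.60 = 75.133 sabins (V = 280 m³).
ΔA = A₂ − A₁ = 75.133 − 44.338 = 30.8 sabins.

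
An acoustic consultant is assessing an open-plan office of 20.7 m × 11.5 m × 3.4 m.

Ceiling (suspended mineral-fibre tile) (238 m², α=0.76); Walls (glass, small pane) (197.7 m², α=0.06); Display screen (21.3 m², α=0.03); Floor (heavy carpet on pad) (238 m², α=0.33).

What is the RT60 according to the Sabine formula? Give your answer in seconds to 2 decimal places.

Summing Sᵢαᵢ: 180.880 + 11.862 + 0.639 + 78.540 → A = 271.921 sabins.
Volume V = 20.7 × 11.5 × 3.4 = 809.37 m³.
T = 0.161 V/A = 0.161·809.37/271.921 = 0.48 s.

0.48 seconds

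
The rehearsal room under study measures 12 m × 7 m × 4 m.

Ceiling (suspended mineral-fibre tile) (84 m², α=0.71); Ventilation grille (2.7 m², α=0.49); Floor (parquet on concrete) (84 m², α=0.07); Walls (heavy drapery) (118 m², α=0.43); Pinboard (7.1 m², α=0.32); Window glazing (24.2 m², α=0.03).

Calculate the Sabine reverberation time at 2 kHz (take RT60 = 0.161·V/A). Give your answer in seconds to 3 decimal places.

Total absorption A = 84·0.71 + 2.7·0.49 + 84·0.07 + 118·0.43 + 7.1·0.32 + 24.2·0.03
  = 59.640 + 1.323 + 5.880 + 50.740 + 2.272 + 0.726 = 120.581 m² sabins.
Room volume: 336 m³.
T = 0.161 V/A = 0.161·336/120.581 = 0.449 s.

0.449 s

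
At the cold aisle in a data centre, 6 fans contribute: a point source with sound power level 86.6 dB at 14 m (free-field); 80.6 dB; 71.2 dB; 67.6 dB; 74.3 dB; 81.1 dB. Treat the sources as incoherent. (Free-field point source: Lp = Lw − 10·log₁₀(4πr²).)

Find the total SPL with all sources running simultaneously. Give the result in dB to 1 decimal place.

Source at 14 m: Lp = 86.6 − 10·log₁₀(4π·14²) = 86.6 − 10·log₁₀(2463.009) = 52.7 dB.
Σ 10^(Lᵢ/10) = 2.897e+08.
Back to dB: 10·log₁₀ Σ = 84.6 dB.

84.6 dB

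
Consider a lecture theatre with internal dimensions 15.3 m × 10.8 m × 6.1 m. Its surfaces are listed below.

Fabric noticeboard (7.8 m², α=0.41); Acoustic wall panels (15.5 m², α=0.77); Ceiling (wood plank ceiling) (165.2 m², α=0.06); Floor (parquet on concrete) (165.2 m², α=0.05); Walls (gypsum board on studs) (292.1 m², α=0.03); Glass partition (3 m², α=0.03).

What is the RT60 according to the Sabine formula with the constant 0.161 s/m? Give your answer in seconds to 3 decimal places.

Summing Sᵢαᵢ: 3.198 + 11.935 + 9.912 + 8.260 + 8.763 + 0.090 → A = 42.158 sabins.
Room volume: 1007.964 m³.
T = 0.161 V/A = 0.161·1007.964/42.158 = 3.849 s.

3.849 s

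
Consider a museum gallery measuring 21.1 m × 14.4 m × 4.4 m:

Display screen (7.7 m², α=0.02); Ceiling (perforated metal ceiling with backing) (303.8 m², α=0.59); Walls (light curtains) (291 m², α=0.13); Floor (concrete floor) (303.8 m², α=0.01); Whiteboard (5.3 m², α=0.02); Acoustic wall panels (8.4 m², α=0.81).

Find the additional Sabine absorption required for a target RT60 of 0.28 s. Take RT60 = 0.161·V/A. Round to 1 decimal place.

541.5 sabins

A₁ = Σ Sᵢαᵢ = 7.7*0.02 + 303.8*0.59 + 291*0.13 + 303.8*0.01 + 5.3*0.02 + 8.4*0.81 = 227.174 sabins.
Target A₂ = 0.161·1336.896/0.28 = 768.715 sabins (V = 1336.896 m³).
Additional absorption ΔA = 768.715 − 227.174 = 541.5 sabins.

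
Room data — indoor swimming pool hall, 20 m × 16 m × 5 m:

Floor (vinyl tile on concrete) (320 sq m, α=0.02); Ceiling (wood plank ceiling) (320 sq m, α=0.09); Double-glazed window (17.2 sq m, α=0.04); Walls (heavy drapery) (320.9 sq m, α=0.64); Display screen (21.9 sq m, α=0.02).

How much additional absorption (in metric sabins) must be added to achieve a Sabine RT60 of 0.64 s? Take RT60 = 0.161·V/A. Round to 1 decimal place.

160.8 sabins

A₁ = Σ Sᵢαᵢ = 320×0.02 + 320×0.09 + 17.2×0.04 + 320.9×0.64 + 21.9×0.02 = 241.702 sabins.
V = 1600 m³. Required absorption A₂ = 0.161 × 1600 / 0.64 = 402.500 sabins.
ΔA = A₂ − A₁ = 402.500 − 241.702 = 160.8 sabins.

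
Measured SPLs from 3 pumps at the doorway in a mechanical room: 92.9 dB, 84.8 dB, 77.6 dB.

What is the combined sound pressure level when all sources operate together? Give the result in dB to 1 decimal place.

Converting to relative power and adding: 10^(92.9/10) + 10^(84.8/10) + 10^(77.6/10) = 2.309e+09.
Combined level = 10 log₁₀(2.309e+09) = 93.6 dB.

93.6 dB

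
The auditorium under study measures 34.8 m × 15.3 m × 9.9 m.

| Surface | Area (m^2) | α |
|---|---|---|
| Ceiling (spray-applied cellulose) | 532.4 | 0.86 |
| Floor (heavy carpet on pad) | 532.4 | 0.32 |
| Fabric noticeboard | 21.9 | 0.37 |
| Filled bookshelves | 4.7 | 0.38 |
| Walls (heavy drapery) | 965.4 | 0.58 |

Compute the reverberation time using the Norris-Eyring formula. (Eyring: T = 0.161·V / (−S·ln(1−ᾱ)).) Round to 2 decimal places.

0.47 sec

Total surface area S = 532.4 + 532.4 + 21.9 + 4.7 + 965.4 = 2056.8 m^2.
Absorption A = 532.4·0.86 + 532.4·0.32 + 21.9·0.37 + 4.7·0.38 + 965.4·0.58 = 1198.053 sabins.
ᾱ = 1198.053 / 2056.8 = 0.5825.
Eyring denominator: −S ln(1−ᾱ) = 1796.555.
V = 34.8 × 15.3 × 9.9 = 5271.156 m³.
T = 0.161·V/[−S·ln(1−ᾱ)] = 0.161·5271.156/1796.555 = 0.47 s.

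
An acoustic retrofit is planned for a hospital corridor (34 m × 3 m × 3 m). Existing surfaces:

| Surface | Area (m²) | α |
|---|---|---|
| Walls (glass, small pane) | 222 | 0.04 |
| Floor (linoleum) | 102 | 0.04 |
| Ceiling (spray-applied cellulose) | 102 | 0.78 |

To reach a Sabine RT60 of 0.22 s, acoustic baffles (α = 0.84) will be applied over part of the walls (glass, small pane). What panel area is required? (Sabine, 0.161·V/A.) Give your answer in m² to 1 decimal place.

Total absorption A₁ = 222·0.04 + 102·0.04 + 102·0.78
  = 8.880 + 4.080 + 79.560 = 92.520 m² sabins.
V = 306 m³. Target absorption A₂ = 0.161 × 306 / 0.22 = 223.936 sabins.
Absorption to add: 223.936 − 92.520 = 131.416 sabins.
Each m² of panel replacing the walls (glass, small pane) adds (0.84 − 0.04) = 0.80 sabins.
Area = ΔA/Δα = 131.416/0.80 = 164.3 m².

164.3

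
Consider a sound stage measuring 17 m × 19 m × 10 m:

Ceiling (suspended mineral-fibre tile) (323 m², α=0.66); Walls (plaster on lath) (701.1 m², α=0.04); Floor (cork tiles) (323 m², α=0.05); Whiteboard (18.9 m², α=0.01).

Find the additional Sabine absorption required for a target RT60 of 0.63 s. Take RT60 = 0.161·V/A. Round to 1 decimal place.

Summing Sᵢαᵢ: 213.180 + 28.044 + 16.150 + 0.189 → A₁ = 257.563 sabins.
V = 3230 m³. Required absorption A₂ = 0.161 × 3230 / 0.63 = 825.444 sabins.
ΔA = A₂ − A₁ = 825.444 − 257.563 = 567.9 sabins.

567.9 sabins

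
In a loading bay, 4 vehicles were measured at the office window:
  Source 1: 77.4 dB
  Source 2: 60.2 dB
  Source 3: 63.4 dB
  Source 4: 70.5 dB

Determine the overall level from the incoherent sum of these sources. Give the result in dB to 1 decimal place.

78.4 dB

Σ 10^(Lᵢ/10) = 6.941e+07.
Combined level = 10 log₁₀(6.941e+07) = 78.4 dB.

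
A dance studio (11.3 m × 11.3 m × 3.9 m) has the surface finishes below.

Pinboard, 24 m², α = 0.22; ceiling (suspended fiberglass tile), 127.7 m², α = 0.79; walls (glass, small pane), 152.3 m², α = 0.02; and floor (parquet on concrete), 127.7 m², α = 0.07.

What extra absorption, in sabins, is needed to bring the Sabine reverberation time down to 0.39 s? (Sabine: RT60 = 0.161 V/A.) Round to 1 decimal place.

87.4 sabins

Summing Sᵢαᵢ: 5.280 + 100.883 + 3.046 + 8.939 → A₁ = 118.148 sabins.
For T = 0.39 s, need A₂ = 0.161·V/T = 0.161·497.991/0.39 = 205.581 sabins.
Additional absorption ΔA = 205.581 − 118.148 = 87.4 sabins.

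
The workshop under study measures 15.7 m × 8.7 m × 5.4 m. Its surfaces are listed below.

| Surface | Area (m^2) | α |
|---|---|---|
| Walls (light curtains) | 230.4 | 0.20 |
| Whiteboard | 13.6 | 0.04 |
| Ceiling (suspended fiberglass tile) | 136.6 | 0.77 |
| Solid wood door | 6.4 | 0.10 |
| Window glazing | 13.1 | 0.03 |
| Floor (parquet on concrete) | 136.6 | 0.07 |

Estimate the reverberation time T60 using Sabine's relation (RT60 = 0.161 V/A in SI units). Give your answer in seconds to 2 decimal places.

Equivalent absorption area: A = 230.4×0.20 + 13.6×0.04 + 136.6×0.77 + 6.4×0.10 + 13.1×0.03 + 136.6×0.07 = 162.401 m^2.
Room volume: 737.586 m³.
Sabine: RT60 = 0.161 × 737.586 / 162.401 = 0.73 s.

0.73 sec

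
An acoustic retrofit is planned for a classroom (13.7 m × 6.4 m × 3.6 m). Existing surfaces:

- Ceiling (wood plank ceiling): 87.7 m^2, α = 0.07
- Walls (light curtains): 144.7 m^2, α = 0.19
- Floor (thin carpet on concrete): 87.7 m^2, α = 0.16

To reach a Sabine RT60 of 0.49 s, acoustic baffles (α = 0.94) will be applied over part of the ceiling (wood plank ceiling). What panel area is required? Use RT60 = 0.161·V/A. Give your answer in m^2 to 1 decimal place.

Equivalent absorption area: A₁ = 87.7*0.07 + 144.7*0.19 + 87.7*0.16 = 47.664 m^2.
V = 315.648 m³. Target absorption A₂ = 0.161 × 315.648 / 0.49 = 103.713 sabins.
ΔA needed = 103.713 − 47.664 = 56.049 sabins.
Each m^2 of panel replacing the ceiling (wood plank ceiling) adds (0.94 − 0.07) = 0.87 sabins.
Area = ΔA/Δα = 56.049/0.87 = 64.4 m^2.

64.4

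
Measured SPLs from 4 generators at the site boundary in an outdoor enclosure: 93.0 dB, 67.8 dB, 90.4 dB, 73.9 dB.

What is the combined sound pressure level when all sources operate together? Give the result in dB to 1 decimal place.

Σ 10^(Lᵢ/10) = 3.122e+09.
L_total = 10·log₁₀(3.122e+09) = 94.9 dB.

94.9 dB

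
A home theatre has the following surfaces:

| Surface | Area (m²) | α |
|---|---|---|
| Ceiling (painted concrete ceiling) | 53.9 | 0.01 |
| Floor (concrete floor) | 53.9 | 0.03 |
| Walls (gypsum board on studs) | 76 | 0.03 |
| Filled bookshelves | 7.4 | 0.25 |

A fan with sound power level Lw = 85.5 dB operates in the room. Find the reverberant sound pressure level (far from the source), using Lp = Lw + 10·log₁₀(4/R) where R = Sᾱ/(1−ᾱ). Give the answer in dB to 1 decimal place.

A = 6.286 sabins; S = 191.2 m².
ᾱ = 0.0329, so room constant R = A/(1−ᾱ) = 6.500 m².
Lp = 85.5 + 10·log₁₀(4/6.500) = 85.5 + (-2.11) = 83.4 dB.

83.4 dB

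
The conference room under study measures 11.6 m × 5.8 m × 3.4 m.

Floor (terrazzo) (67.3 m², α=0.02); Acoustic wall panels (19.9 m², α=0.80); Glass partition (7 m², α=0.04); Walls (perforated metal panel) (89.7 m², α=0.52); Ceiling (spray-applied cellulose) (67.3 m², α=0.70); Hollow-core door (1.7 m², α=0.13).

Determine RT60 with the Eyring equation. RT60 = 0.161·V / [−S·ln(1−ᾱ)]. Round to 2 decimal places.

Total surface area S = 67.3 + 19.9 + 7 + 89.7 + 67.3 + 1.7 = 252.9 m².
Σ(Sᵢαᵢ) = 67.3·0.02 + 19.9·0.80 + 7·0.04 + 89.7·0.52 + 67.3·0.70 + 1.7·0.13 = 111.521.
Mean coefficient ᾱ = A/S = 0.4410.
Eyring denominator: −S ln(1−ᾱ) = 147.088.
V = 11.6 × 5.8 × 3.4 = 228.752 m³.
RT60 = 0.161 × 228.752 / 147.088 = 0.25 s.

0.25 s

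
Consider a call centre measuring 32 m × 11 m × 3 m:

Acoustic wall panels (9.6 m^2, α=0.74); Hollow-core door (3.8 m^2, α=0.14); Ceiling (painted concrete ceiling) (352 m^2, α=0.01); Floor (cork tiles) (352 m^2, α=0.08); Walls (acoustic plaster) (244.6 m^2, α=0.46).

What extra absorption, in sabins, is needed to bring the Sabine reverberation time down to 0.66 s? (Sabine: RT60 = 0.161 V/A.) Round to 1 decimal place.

105.8 sabins

A₁ = Σ Sᵢαᵢ = 9.6·0.74 + 3.8·0.14 + 352·0.01 + 352·0.08 + 244.6·0.46 = 151.832 sabins.
Target A₂ = 0.161·1056/0.66 = 257.600 sabins (V = 1056 m³).
Additional absorption ΔA = 257.600 − 151.832 = 105.8 sabins.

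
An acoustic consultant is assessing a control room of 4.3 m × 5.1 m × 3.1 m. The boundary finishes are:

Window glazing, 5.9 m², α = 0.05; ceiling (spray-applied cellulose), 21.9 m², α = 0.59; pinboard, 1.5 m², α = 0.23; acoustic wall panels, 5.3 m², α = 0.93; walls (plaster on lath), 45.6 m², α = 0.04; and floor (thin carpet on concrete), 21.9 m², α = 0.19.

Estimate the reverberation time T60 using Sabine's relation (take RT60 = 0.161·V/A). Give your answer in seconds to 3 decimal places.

Summing Sᵢαᵢ: 0.295 + 12.921 + 0.345 + 4.929 + 1.824 + 4.161 → A = 24.475 sabins.
Room volume: 67.983 m³.
RT60 = 0.161 · V / A = 0.161 × 67.983 / 24.475 = 0.447 s.

0.447 seconds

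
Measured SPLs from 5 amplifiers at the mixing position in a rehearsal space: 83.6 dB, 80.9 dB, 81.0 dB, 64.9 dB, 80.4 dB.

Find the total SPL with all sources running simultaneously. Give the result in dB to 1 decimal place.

Sum in the linear (power) domain: Σ 10^(Lᵢ/10) = 10^(83.6/10) + 10^(80.9/10) + 10^(81.0/10) + 10^(64.9/10) + 10^(80.4/10) = 5.907e+08.
Back to dB: 10·log₁₀ Σ = 87.7 dB.

87.7 dB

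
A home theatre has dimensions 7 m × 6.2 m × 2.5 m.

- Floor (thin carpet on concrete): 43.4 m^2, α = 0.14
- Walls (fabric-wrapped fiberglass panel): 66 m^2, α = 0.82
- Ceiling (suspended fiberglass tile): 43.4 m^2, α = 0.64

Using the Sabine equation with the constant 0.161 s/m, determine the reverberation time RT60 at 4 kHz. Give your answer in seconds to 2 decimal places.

0.20 s

Summing Sᵢαᵢ: 6.076 + 54.120 + 27.776 → A = 87.972 sabins.
Room volume: 108.5 m³.
Sabine: RT60 = 0.161 × 108.5 / 87.972 = 0.20 s.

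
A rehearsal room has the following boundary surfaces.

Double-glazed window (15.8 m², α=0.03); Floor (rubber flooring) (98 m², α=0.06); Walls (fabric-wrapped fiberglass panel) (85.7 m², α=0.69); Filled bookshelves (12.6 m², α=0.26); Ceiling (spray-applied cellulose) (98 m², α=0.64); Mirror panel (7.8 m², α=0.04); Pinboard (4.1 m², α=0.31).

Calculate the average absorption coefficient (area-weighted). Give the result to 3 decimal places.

Total surface area S = 322.0 m².
Σ(Sᵢαᵢ) = 15.8×0.03 + 98×0.06 + 85.7×0.69 + 12.6×0.26 + 98×0.64 + 7.8×0.04 + 4.1×0.31 = 133.066.
ᾱ = 133.066 / 322.0 = 0.413.

0.413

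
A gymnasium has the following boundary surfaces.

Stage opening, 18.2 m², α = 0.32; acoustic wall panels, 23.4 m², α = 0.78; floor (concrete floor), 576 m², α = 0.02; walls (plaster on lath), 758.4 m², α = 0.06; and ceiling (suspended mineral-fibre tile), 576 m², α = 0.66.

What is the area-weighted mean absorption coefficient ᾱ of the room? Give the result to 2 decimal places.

Total surface area S = 1952.0 m².
Weighted sum Σ Sα = 461.260.
ᾱ = 461.260 / 1952.0 = 0.24.

0.24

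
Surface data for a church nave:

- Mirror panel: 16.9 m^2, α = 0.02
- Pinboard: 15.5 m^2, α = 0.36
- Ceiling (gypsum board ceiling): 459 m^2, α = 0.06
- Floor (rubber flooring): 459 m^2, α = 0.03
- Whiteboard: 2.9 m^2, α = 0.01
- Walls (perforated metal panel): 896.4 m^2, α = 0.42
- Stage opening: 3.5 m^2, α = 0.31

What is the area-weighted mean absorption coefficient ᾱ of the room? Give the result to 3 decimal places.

0.229

S = Σ Sᵢ = 16.9 + 15.5 + 459 + 459 + 2.9 + 896.4 + 3.5 = 1853.2 m^2.
Weighted sum Σ Sα = 424.830.
ᾱ = 424.830 / 1853.2 = 0.229.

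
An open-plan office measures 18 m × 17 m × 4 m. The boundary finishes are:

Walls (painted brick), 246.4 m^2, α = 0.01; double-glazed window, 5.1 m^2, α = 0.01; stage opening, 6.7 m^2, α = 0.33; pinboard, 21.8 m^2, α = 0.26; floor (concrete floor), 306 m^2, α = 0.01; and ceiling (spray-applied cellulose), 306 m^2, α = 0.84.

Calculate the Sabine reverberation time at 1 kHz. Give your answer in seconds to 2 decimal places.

Equivalent absorption area: A = 246.4·0.01 + 5.1·0.01 + 6.7·0.33 + 21.8·0.26 + 306·0.01 + 306·0.84 = 270.494 m^2.
Volume V = 18 × 17 × 4 = 1224 m³.
RT60 = 0.161 · V / A = 0.161 × 1224 / 270.494 = 0.73 s.

0.73 s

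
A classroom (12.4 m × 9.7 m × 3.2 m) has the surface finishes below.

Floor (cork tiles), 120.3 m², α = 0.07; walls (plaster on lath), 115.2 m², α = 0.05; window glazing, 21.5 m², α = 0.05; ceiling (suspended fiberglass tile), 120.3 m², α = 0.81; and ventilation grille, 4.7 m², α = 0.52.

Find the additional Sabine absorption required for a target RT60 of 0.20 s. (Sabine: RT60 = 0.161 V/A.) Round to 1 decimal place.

Total absorption A₁ = 120.3×0.07 + 115.2×0.05 + 21.5×0.05 + 120.3×0.81 + 4.7×0.52
  = 8.421 + 5.760 + 1.075 + 97.443 + 2.444 = 115.143 m² sabins.
V = 384.896 m³. Required absorption A₂ = 0.161 × 384.896 / 0.20 = 309.841 sabins.
Shortfall: 309.841 − 115.143 = 194.7 sabins.

194.7 sabins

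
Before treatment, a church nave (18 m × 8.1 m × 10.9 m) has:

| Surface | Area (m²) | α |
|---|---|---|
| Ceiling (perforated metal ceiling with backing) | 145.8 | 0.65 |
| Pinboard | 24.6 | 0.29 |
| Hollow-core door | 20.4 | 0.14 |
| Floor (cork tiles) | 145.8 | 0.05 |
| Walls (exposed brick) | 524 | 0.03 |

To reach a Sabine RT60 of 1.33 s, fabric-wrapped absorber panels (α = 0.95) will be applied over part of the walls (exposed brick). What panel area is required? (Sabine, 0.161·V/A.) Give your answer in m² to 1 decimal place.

70.2

Summing Sᵢαᵢ: 94.770 + 7.134 + 2.856 + 7.290 + 15.720 → A₁ = 127.770 sabins.
Required A₂ = 0.161·1589.22/1.33 = 192.379 sabins.
Absorption to add: 192.379 − 127.770 = 64.609 sabins.
Net gain per m²: Δα = 0.95 − 0.03 = 0.92.
Panel area = 64.609 / 0.92 = 70.2 m².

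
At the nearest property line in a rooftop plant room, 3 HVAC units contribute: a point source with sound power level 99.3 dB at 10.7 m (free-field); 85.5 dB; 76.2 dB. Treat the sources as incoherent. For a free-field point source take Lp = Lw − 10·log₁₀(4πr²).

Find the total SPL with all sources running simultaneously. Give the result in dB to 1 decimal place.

86.0 dB

Source at 10.7 m: Lp = 99.3 − 10·log₁₀(4π·10.7²) = 99.3 − 10·log₁₀(1438.724) = 67.7 dB.
Converting to relative power and adding: 10^(67.7/10) + 10^(85.5/10) + 10^(76.2/10) = 4.024e+08.
Back to dB: 10·log₁₀ Σ = 86.0 dB.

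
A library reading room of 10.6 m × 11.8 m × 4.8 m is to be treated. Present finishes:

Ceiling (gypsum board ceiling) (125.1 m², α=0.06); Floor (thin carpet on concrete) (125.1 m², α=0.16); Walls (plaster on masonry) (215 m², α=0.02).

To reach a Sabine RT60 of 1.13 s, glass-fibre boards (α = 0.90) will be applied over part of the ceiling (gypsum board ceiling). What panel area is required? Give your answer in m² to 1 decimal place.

64.0

A₁ = Σ Sᵢαᵢ = 125.1·0.06 + 125.1·0.16 + 215·0.02 = 31.822 sabins.
Required A₂ = 0.161·600.384/1.13 = 85.541 sabins.
Absorption to add: 85.541 − 31.822 = 53.719 sabins.
Each m² of panel replacing the ceiling (gypsum board ceiling) adds (0.90 − 0.06) = 0.84 sabins.
Area = ΔA/Δα = 53.719/0.84 = 64.0 m².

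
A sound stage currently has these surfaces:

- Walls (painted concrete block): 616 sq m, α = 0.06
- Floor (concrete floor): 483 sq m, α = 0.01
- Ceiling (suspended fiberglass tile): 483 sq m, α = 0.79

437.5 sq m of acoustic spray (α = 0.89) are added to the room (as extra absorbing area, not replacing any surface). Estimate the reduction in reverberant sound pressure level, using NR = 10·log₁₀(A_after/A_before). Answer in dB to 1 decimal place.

2.8 dB

A_before = Σ Sᵢαᵢ = 616×0.06 + 483×0.01 + 483×0.79 = 423.360 sabins.
Treatment contributes 437.5·0.89 = 389.375 sabins.
New total A_after = 812.735 sabins.
NR = 10·log₁₀(812.735/423.360) = 2.8 dB.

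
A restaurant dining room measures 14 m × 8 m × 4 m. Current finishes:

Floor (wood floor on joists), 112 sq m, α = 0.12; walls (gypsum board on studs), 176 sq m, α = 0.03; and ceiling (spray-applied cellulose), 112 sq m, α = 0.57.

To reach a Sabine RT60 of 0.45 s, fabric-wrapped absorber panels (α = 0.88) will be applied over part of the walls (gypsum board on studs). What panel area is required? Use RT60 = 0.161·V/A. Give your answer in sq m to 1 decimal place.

91.4

Summing Sᵢαᵢ: 13.440 + 5.280 + 63.840 → A₁ = 82.560 sabins.
Required A₂ = 0.161·448/0.45 = 160.284 sabins.
ΔA needed = 160.284 − 82.560 = 77.724 sabins.
Each sq m of panel replacing the walls (gypsum board on studs) adds (0.88 − 0.03) = 0.85 sabins.
Panel area = 77.724 / 0.85 = 91.4 sq m.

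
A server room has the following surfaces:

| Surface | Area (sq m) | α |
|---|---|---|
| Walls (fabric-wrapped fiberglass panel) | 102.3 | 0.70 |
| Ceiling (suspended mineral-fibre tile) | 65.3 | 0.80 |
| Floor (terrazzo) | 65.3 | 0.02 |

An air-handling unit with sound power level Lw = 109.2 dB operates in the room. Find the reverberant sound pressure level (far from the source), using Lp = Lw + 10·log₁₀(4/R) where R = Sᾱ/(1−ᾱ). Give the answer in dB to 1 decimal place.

A = 125.156 sabins; S = 232.9 sq m.
ᾱ = 0.5374, so room constant R = A/(1−ᾱ) = 270.549 sq m.
Lp = 109.2 + 10·log₁₀(4/270.549) = 109.2 + (-18.30) = 90.9 dB.

90.9 dB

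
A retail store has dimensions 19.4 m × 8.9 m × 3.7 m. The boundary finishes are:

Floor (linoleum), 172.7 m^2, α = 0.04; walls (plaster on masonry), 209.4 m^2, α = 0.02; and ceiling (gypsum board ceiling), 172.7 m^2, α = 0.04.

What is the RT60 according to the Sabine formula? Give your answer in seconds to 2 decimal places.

A = Σ Sᵢαᵢ = 172.7*0.04 + 209.4*0.02 + 172.7*0.04 = 18.004 sabins.
V = 19.4·8.9·3.7 = 638.842 m³.
RT60 = 0.161 · V / A = 0.161 × 638.842 / 18.004 = 5.71 s.

5.71 seconds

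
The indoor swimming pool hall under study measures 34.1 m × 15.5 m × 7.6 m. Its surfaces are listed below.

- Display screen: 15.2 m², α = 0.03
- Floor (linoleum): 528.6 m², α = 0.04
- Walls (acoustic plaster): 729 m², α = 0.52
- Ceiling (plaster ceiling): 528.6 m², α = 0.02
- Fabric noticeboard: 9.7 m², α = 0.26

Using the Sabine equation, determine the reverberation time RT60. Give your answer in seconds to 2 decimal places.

Summing Sᵢαᵢ: 0.456 + 21.144 + 379.080 + 10.572 + 2.522 → A = 413.774 sabins.
Volume V = 34.1 × 15.5 × 7.6 = 4016.98 m³.
Sabine: RT60 = 0.161 × 4016.98 / 413.774 = 1.56 s.

1.56 s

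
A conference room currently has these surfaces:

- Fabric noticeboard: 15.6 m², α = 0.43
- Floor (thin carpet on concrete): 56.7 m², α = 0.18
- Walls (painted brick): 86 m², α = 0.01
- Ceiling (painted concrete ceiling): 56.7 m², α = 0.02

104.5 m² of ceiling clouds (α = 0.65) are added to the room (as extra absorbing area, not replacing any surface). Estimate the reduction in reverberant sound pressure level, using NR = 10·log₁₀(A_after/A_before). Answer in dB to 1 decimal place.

6.6 dB

Total absorption A_before = 15.6*0.43 + 56.7*0.18 + 86*0.01 + 56.7*0.02
  = 6.708 + 10.206 + 0.860 + 1.134 = 18.908 m² sabins.
Added absorption = 104.5 × 0.65 = 67.925 sabins.
A_after = 18.908 + 67.925 = 86.833 sabins.
Reduction = 10 log₁₀(A_after/A_before) = 10 log₁₀(4.5924) = 6.6 dB.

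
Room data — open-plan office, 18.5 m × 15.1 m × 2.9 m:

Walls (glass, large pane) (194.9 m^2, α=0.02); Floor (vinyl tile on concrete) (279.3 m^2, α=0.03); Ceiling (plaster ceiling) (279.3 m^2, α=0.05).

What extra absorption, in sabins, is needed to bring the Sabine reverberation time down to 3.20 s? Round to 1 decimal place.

Summing Sᵢαᵢ: 3.898 + 8.379 + 13.965 → A₁ = 26.242 sabins.
For T = 3.20 s, need A₂ = 0.161·V/T = 0.161·810.115/3.20 = 40.759 sabins.
Additional absorption ΔA = 40.759 − 26.242 = 14.5 sabins.

14.5 sabins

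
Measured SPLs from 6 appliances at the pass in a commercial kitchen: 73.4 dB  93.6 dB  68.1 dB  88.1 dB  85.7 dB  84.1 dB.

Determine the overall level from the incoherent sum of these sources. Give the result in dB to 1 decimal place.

95.6 dB

Sum in the linear (power) domain: Σ 10^(Lᵢ/10) = 10^(73.4/10) + 10^(93.6/10) + 10^(68.1/10) + 10^(88.1/10) + 10^(85.7/10) + 10^(84.1/10) = 3.593e+09.
Combined level = 10 log₁₀(3.593e+09) = 95.6 dB.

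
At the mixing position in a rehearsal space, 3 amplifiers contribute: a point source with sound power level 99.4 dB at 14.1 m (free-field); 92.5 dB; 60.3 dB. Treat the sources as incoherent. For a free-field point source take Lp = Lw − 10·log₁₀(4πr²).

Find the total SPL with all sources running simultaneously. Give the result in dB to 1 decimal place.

92.5 dB

Source at 14.1 m: Lp = 99.4 − 10·log₁₀(4π·14.1²) = 99.4 − 10·log₁₀(2498.320) = 65.4 dB.
Converting to relative power and adding: 10^(65.4/10) + 10^(92.5/10) + 10^(60.3/10) = 1.783e+09.
Combined level = 10 log₁₀(1.783e+09) = 92.5 dB.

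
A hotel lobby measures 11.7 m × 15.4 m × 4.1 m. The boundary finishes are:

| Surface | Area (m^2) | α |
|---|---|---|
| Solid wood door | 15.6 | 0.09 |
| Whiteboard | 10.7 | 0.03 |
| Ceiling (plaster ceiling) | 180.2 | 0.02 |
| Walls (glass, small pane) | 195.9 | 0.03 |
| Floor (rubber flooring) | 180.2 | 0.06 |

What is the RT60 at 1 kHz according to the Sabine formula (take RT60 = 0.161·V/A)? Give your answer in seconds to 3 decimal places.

5.402 seconds

Total absorption A = 15.6×0.09 + 10.7×0.03 + 180.2×0.02 + 195.9×0.03 + 180.2×0.06
  = 1.404 + 0.321 + 3.604 + 5.877 + 10.812 = 22.018 m^2 sabins.
V = 11.7·15.4·4.1 = 738.738 m³.
RT60 = 0.161 · V / A = 0.161 × 738.738 / 22.018 = 5.402 s.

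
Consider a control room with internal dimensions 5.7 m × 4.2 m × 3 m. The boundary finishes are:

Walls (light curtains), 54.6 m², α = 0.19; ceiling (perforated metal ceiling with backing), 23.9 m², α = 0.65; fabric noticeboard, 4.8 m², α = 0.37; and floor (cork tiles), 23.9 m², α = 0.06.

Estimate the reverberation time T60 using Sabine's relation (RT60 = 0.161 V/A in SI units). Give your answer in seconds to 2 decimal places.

0.40 s

Summing Sᵢαᵢ: 10.374 + 15.535 + 1.776 + 1.434 → A = 29.119 sabins.
Volume V = 5.7 × 4.2 × 3 = 71.82 m³.
T = 0.161 V/A = 0.161·71.82/29.119 = 0.40 s.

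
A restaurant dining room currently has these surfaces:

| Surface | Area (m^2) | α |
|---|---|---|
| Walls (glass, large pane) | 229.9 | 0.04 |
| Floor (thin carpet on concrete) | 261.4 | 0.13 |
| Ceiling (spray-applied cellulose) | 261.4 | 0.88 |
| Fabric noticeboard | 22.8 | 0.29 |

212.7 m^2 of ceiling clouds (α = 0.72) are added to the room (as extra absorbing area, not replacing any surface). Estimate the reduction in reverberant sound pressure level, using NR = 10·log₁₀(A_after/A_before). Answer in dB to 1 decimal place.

Total absorption A_before = 229.9·0.04 + 261.4·0.13 + 261.4·0.88 + 22.8·0.29
  = 9.196 + 33.982 + 230.032 + 6.612 = 279.822 m^2 sabins.
Treatment contributes 212.7·0.72 = 153.144 sabins.
A_after = 279.822 + 153.144 = 432.966 sabins.
Reduction = 10 log₁₀(A_after/A_before) = 10 log₁₀(1.5473) = 1.9 dB.

1.9 dB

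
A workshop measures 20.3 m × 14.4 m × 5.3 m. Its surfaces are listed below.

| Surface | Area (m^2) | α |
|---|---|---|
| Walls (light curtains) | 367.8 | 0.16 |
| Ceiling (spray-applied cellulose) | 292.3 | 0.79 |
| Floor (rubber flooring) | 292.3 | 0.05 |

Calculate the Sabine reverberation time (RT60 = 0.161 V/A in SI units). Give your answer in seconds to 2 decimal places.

0.82 s

Equivalent absorption area: A = 367.8×0.16 + 292.3×0.79 + 292.3×0.05 = 304.380 m^2.
Volume V = 20.3 × 14.4 × 5.3 = 1549.296 m³.
Sabine: RT60 = 0.161 × 1549.296 / 304.380 = 0.82 s.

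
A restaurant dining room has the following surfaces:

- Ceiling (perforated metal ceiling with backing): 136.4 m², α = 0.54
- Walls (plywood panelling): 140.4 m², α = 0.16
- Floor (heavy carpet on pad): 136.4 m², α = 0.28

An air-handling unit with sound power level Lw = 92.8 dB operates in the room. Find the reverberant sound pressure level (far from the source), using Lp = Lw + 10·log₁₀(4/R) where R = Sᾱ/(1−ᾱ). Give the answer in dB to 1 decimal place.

75.8 dB

A = 134.312 sabins; S = 413.2 m².
ᾱ = 0.3251, so room constant R = A/(1−ᾱ) = 199.010 m².
Lp = 92.8 + 10·log₁₀(4/199.010) = 92.8 + (-16.97) = 75.8 dB.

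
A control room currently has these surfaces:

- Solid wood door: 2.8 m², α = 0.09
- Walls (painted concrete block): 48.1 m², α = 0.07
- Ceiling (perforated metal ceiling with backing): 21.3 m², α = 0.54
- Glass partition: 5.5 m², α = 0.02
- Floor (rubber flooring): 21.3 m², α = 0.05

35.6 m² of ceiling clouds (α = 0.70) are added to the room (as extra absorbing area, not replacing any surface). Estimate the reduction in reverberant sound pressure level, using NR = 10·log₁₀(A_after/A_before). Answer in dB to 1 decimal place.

Summing Sᵢαᵢ: 0.252 + 3.367 + 11.502 + 0.110 + 1.065 → A_before = 16.296 sabins.
Added absorption = 35.6 × 0.70 = 24.920 sabins.
A_after = 16.296 + 24.920 = 41.216 sabins.
Reduction = 10 log₁₀(A_after/A_before) = 10 log₁₀(2.5292) = 4.0 dB.

4.0 dB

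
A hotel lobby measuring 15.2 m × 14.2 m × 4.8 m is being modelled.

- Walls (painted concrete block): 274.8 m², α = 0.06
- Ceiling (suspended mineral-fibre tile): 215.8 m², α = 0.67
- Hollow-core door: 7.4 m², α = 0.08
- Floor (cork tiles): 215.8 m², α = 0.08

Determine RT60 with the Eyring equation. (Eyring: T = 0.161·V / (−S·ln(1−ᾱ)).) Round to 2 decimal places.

S = Σ Sᵢ = 713.8 m².
Σ(Sᵢαᵢ) = 274.8×0.06 + 215.8×0.67 + 7.4×0.08 + 215.8×0.08 = 178.930.
ᾱ = 178.930 / 713.8 = 0.2507.
−S·ln(1−ᾱ) = −713.8 × ln(1 − 0.2507) = 206.014.
V = 15.2 × 14.2 × 4.8 = 1036.032 m³.
RT60 = 0.161 × 1036.032 / 206.014 = 0.81 s.

0.81 seconds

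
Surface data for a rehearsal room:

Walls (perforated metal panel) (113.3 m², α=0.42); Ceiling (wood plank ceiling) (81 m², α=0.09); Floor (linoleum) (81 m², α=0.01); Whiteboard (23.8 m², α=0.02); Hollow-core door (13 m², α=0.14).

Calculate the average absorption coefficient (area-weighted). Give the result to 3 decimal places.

Total surface area S = 312.1 m².
A = 113.3·0.42 + 81·0.09 + 81·0.01 + 23.8·0.02 + 13·0.14 = 57.982 sabins.
ᾱ = 57.982 / 312.1 = 0.186.

0.186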